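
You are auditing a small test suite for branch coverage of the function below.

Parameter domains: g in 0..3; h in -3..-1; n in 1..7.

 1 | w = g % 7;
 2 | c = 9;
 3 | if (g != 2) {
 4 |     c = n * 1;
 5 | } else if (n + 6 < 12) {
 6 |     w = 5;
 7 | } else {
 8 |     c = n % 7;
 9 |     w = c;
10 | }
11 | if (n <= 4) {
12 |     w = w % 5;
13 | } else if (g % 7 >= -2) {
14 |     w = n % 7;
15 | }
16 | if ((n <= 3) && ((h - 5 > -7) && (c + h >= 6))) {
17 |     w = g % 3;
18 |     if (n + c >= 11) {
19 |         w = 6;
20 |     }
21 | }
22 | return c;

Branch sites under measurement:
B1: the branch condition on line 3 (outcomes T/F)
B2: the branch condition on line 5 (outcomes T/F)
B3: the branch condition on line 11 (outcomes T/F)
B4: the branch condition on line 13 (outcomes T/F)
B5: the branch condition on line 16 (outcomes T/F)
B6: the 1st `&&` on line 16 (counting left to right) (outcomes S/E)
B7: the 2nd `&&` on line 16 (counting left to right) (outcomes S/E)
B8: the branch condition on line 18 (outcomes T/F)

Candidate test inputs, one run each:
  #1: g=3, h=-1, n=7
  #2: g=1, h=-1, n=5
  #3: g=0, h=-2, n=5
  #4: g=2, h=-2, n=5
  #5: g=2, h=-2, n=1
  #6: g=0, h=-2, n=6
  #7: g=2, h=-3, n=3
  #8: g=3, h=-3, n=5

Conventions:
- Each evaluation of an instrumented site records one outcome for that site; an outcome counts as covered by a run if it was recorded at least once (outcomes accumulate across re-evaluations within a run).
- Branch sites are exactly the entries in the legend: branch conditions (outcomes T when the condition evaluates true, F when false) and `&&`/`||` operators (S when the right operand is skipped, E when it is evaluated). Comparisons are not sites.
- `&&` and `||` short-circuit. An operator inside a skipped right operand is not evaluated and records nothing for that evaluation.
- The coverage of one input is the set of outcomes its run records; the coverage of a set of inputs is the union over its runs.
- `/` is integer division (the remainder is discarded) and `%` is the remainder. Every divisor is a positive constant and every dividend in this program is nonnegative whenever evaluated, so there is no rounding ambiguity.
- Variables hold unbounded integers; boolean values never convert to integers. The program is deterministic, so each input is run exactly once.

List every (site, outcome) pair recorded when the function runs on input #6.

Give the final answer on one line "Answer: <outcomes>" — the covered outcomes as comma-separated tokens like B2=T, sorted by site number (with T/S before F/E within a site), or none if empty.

Running input #6 (g=0, h=-2, n=6), event by event:
  B1->T, B3->F, B4->T, B6->S, B5->F
deduplicating events, the covered set is: B1=T, B3=F, B4=T, B5=F, B6=S

Answer: B1=T, B3=F, B4=T, B5=F, B6=S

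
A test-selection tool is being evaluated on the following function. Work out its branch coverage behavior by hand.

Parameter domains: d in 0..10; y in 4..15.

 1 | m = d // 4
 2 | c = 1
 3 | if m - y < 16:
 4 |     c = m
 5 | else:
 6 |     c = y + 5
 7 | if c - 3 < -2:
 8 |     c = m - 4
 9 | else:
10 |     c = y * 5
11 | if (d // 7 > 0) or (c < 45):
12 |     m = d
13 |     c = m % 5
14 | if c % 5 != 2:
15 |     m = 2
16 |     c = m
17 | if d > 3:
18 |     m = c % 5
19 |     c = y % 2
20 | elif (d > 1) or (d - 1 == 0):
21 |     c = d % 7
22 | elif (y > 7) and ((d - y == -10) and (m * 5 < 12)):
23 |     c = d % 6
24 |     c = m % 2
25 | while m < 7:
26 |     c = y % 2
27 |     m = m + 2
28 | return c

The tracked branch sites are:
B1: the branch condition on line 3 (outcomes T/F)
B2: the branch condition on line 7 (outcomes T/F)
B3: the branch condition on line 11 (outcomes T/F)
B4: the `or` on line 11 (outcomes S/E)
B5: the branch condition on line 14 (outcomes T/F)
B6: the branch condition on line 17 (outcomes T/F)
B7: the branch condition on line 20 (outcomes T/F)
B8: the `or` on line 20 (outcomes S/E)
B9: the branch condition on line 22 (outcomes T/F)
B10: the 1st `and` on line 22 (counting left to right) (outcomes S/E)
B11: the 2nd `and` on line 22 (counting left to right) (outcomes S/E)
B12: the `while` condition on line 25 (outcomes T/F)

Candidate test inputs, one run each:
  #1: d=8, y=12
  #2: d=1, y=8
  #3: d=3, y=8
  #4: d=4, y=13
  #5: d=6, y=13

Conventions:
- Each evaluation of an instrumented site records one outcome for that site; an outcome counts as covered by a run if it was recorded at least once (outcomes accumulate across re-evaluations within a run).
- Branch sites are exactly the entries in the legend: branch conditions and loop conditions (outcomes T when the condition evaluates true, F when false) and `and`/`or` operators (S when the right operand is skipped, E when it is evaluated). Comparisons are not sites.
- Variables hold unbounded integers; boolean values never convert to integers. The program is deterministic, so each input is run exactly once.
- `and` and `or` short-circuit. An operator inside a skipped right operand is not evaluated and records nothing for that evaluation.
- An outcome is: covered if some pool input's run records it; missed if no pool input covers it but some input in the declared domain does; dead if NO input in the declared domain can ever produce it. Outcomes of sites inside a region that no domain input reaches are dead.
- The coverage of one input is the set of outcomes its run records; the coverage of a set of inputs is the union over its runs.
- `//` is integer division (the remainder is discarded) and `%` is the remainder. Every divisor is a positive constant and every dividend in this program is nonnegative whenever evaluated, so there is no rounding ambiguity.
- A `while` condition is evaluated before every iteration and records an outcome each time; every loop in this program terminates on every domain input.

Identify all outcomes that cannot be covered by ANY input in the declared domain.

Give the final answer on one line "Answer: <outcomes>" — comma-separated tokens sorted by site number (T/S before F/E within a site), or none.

running all 132 domain inputs and tallying outcomes:
  B1=F: unreachable across the whole domain -> dead
  reachable outcomes have witnesses, e.g. B1=T (e.g. d=0, y=4), B2=T (e.g. d=0, y=4), B2=F (e.g. d=4, y=4), B3=T (e.g. d=0, y=4)

Answer: B1=F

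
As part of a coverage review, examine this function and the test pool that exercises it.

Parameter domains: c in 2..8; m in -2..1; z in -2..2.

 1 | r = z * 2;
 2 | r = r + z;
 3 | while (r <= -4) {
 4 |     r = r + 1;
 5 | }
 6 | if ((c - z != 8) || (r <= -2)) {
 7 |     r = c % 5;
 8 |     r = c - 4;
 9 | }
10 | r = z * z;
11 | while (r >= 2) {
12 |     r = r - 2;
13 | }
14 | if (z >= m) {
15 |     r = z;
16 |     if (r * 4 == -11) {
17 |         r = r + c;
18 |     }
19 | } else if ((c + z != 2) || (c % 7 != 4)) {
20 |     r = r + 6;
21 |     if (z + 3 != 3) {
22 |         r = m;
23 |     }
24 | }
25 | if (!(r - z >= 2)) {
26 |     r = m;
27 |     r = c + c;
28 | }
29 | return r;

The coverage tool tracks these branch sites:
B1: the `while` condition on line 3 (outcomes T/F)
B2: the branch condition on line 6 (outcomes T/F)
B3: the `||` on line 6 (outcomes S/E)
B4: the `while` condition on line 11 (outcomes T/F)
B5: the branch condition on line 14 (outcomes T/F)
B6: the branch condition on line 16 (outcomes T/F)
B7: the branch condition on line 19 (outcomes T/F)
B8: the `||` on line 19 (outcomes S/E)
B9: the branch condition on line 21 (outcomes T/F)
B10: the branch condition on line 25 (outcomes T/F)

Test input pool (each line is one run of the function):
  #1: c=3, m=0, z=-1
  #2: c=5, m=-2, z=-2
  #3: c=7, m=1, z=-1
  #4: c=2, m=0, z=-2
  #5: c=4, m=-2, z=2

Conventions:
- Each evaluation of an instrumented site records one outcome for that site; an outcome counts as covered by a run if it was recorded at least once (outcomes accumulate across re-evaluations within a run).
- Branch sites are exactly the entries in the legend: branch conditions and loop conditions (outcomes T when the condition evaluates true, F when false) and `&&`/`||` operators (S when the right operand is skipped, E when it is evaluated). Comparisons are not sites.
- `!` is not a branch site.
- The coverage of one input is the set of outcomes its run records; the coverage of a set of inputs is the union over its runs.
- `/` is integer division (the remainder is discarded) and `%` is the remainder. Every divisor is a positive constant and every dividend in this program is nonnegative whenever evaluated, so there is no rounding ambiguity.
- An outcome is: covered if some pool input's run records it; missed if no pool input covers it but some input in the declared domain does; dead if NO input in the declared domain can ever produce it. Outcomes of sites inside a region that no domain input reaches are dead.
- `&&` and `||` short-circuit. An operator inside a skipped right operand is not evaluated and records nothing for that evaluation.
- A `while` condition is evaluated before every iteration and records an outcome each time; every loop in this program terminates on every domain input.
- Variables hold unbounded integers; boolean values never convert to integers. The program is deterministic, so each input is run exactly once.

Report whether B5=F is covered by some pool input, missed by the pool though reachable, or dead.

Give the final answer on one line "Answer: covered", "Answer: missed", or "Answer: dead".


B5=F is recorded by pool input(s) 1, 3, 4 -> covered
Answer: covered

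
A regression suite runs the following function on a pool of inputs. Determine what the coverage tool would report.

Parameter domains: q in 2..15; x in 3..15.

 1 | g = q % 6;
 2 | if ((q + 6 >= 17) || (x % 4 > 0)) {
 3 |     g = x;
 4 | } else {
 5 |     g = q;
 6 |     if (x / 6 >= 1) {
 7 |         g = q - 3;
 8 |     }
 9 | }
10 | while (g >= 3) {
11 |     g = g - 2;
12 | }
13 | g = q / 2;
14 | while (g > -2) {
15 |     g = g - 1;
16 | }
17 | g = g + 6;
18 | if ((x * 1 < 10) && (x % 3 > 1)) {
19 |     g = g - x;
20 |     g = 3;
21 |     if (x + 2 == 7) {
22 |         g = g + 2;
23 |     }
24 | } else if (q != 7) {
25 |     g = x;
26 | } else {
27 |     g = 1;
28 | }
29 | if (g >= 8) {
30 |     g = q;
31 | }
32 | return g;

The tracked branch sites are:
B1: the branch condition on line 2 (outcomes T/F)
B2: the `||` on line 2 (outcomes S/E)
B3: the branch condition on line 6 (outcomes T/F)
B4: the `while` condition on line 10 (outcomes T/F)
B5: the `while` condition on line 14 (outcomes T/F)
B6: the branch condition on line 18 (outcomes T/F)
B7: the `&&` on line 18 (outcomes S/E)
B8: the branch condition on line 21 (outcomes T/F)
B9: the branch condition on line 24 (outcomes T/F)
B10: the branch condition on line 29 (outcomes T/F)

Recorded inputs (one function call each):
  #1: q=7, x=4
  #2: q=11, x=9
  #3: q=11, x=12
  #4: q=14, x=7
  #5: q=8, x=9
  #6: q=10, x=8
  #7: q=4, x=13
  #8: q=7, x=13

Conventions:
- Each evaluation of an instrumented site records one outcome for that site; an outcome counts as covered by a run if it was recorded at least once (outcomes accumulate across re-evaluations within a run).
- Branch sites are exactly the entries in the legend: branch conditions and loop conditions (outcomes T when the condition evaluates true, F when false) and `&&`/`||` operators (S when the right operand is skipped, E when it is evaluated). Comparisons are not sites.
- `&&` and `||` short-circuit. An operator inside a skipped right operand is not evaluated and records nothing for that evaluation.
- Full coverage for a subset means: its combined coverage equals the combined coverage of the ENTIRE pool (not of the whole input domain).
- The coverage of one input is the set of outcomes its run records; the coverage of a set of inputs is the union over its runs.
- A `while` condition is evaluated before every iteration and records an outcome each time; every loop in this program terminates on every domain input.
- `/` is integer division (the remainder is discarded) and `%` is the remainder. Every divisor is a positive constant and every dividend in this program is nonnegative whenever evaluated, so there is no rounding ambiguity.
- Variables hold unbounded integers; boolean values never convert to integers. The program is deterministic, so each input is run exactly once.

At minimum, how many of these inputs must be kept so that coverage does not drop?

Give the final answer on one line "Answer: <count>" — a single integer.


run #1 (q=7, x=4) runs B2->E, B1->F, B3->F, B4->T, B4->T, B4->T, B4->F, B5->T, B5->T, B5->T, B5->T, B5->T, B5->F, B7->E, ...; records B1=F, B2=E, B3=F, B4=T, B4=F, B5=T, B5=F, B6=F, B7=E, B9=F, B10=F
run #2 (q=11, x=9) runs B2->S, B1->T, B4->T, B4->T, B4->T, B4->T, B4->F, B5->T, B5->T, B5->T, B5->T, B5->T, B5->T, B5->T, ...; records B1=T, B2=S, B4=T, B4=F, B5=T, B5=F, B6=F, B7=E, B9=T, B10=T
run #3 (q=11, x=12) runs B2->S, B1->T, B4->T, B4->T, B4->T, B4->T, B4->T, B4->F, B5->T, B5->T, B5->T, B5->T, B5->T, B5->T, ...; records B1=T, B2=S, B4=T, B4=F, B5=T, B5=F, B6=F, B7=S, B9=T, B10=T
run #4 (q=14, x=7) runs B2->S, B1->T, B4->T, B4->T, B4->T, B4->F, B5->T, B5->T, B5->T, B5->T, B5->T, B5->T, B5->T, B5->T, ...; records B1=T, B2=S, B4=T, B4=F, B5=T, B5=F, B6=F, B7=E, B9=T, B10=F
run #5 (q=8, x=9) runs B2->E, B1->T, B4->T, B4->T, B4->T, B4->T, B4->F, B5->T, B5->T, B5->T, B5->T, B5->T, B5->T, B5->F, ...; records B1=T, B2=E, B4=T, B4=F, B5=T, B5=F, B6=F, B7=E, B9=T, B10=T
run #6 (q=10, x=8) runs B2->E, B1->F, B3->T, B4->T, B4->T, B4->T, B4->F, B5->T, B5->T, B5->T, B5->T, B5->T, B5->T, B5->T, ...; records B1=F, B2=E, B3=T, B4=T, B4=F, B5=T, B5=F, B6=T, B7=E, B8=F, B10=F
run #7 (q=4, x=13) runs B2->E, B1->T, B4->T, B4->T, B4->T, B4->T, B4->T, B4->T, B4->F, B5->T, B5->T, B5->T, B5->T, B5->F, ...; records B1=T, B2=E, B4=T, B4=F, B5=T, B5=F, B6=F, B7=S, B9=T, B10=T
run #8 (q=7, x=13) runs B2->E, B1->T, B4->T, B4->T, B4->T, B4->T, B4->T, B4->T, B4->F, B5->T, B5->T, B5->T, B5->T, B5->T, ...; records B1=T, B2=E, B4=T, B4=F, B5=T, B5=F, B6=F, B7=S, B9=F, B10=F
the full pool covers 19 outcomes: B1=T, B1=F, B2=S, B2=E, B3=T, B3=F, B4=T, B4=F, B5=T, B5=F, B6=T, B6=F, B7=S, B7=E, B8=F, B9=T, B9=F, B10=T, B10=F
size 1 is not enough: best union over all size-1 subsets is 11/19
size 2 is not enough: best union over all size-2 subsets is 17/19
the canonical winner is {1, 3, 6}: size 3, full 19-outcome coverage, earliest index list among size-3 covers
Answer: 3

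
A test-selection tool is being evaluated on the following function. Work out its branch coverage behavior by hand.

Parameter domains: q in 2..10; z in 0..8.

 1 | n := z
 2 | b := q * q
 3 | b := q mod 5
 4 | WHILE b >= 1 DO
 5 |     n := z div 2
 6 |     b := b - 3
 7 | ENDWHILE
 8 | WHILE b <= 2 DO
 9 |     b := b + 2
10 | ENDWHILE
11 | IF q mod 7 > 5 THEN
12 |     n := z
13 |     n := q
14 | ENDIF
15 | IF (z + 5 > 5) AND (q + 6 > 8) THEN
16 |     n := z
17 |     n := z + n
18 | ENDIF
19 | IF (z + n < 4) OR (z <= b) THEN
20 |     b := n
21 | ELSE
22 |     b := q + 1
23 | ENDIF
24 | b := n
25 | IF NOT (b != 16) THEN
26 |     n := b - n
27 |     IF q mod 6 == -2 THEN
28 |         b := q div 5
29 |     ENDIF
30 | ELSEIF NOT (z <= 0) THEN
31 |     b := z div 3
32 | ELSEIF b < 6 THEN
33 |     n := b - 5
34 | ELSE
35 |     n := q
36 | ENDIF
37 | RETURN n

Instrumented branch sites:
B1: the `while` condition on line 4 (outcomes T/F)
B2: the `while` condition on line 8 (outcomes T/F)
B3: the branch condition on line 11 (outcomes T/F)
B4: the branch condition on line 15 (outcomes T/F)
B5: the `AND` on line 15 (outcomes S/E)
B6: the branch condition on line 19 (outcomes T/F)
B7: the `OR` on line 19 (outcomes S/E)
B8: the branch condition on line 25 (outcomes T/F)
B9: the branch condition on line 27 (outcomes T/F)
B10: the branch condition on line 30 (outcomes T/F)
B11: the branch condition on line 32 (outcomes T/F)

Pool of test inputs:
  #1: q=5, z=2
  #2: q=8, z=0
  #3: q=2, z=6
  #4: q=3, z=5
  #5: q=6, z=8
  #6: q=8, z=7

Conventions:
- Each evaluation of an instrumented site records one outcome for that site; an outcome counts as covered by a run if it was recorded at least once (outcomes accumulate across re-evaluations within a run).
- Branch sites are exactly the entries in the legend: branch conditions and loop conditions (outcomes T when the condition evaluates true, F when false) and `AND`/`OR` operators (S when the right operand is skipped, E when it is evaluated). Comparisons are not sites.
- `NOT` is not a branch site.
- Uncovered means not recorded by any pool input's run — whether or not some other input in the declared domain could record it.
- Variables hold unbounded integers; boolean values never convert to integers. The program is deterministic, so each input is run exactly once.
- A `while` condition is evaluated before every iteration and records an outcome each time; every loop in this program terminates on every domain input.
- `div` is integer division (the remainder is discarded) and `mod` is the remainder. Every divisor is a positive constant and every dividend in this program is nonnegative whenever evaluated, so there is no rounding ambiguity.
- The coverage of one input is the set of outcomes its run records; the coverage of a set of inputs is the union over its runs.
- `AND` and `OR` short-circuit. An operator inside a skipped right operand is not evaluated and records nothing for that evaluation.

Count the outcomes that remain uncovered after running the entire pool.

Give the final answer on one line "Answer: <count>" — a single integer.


input #1 (q=5, z=2): events B1->F, B2->T, B2->T, B2->F, B3->F, B5->E, B4->T, B7->E, B6->T, B8->F, B10->T; covers B1=F, B2=T, B2=F, B3=F, B4=T, B5=E, B6=T, B7=E, B8=F, B10=T
input #2 (q=8, z=0): events B1->T, B1->F, B2->T, B2->T, B2->F, B3->F, B5->S, B4->F, B7->S, B6->T, B8->F, B10->F, B11->T; covers B1=T, B1=F, B2=T, B2=F, B3=F, B4=F, B5=S, B6=T, B7=S, B8=F, B10=F, B11=T
input #3 (q=2, z=6): events B1->T, B1->F, B2->T, B2->T, B2->F, B3->F, B5->E, B4->F, B7->E, B6->F, B8->F, B10->T; covers B1=T, B1=F, B2=T, B2=F, B3=F, B4=F, B5=E, B6=F, B7=E, B8=F, B10=T
input #4 (q=3, z=5): events B1->T, B1->F, B2->T, B2->T, B2->F, B3->F, B5->E, B4->T, B7->E, B6->F, B8->F, B10->T; covers B1=T, B1=F, B2=T, B2=F, B3=F, B4=T, B5=E, B6=F, B7=E, B8=F, B10=T
input #5 (q=6, z=8): events B1->T, B1->F, B2->T, B2->T, B2->T, B2->F, B3->T, B5->E, B4->T, B7->E, B6->F, B8->T, B9->F; covers B1=T, B1=F, B2=T, B2=F, B3=T, B4=T, B5=E, B6=F, B7=E, B8=T, B9=F
input #6 (q=8, z=7): events B1->T, B1->F, B2->T, B2->T, B2->F, B3->F, B5->E, B4->T, B7->E, B6->F, B8->F, B10->T; covers B1=T, B1=F, B2=T, B2=F, B3=F, B4=T, B5=E, B6=F, B7=E, B8=F, B10=T
union over the pool: B1=T, B1=F, B2=T, B2=F, B3=T, B3=F, B4=T, B4=F, B5=S, B5=E, B6=T, B6=F, B7=S, B7=E, B8=T, B8=F, B9=F, B10=T, B10=F, B11=T
uncovered (2 of 22): B9=T, B11=F
Answer: 2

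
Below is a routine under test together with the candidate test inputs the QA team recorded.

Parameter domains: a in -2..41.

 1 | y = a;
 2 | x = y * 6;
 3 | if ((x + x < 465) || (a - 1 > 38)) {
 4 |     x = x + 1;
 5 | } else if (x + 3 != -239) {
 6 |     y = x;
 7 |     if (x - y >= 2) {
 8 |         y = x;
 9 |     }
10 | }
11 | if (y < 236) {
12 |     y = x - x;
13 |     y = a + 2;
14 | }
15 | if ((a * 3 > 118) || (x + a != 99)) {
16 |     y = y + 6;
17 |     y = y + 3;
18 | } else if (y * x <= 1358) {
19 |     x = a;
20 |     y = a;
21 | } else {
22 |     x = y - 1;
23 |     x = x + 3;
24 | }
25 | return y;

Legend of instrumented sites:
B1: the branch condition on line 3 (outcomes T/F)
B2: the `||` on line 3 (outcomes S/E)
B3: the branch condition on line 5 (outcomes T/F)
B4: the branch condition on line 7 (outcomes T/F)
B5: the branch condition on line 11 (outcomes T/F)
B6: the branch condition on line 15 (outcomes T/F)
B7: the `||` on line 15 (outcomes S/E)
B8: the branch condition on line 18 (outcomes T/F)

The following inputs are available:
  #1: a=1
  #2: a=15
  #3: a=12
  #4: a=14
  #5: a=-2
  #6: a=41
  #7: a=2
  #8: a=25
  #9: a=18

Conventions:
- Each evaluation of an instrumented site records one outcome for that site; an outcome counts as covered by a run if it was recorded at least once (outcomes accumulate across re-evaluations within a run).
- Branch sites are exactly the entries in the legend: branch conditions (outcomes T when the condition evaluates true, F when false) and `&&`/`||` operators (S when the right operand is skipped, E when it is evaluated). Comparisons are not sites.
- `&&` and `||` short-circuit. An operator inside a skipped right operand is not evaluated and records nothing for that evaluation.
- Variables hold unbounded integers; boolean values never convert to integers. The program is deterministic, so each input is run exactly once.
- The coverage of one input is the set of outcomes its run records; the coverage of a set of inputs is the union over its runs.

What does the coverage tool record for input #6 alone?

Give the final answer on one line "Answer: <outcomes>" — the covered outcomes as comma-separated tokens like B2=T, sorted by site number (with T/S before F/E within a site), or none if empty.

Simulating input #6 (a=41) step by step:
  B2->E, B1->T, B5->T, B7->S, B6->T
distinct outcomes covered: B1=T, B2=E, B5=T, B6=T, B7=S

Answer: B1=T, B2=E, B5=T, B6=T, B7=S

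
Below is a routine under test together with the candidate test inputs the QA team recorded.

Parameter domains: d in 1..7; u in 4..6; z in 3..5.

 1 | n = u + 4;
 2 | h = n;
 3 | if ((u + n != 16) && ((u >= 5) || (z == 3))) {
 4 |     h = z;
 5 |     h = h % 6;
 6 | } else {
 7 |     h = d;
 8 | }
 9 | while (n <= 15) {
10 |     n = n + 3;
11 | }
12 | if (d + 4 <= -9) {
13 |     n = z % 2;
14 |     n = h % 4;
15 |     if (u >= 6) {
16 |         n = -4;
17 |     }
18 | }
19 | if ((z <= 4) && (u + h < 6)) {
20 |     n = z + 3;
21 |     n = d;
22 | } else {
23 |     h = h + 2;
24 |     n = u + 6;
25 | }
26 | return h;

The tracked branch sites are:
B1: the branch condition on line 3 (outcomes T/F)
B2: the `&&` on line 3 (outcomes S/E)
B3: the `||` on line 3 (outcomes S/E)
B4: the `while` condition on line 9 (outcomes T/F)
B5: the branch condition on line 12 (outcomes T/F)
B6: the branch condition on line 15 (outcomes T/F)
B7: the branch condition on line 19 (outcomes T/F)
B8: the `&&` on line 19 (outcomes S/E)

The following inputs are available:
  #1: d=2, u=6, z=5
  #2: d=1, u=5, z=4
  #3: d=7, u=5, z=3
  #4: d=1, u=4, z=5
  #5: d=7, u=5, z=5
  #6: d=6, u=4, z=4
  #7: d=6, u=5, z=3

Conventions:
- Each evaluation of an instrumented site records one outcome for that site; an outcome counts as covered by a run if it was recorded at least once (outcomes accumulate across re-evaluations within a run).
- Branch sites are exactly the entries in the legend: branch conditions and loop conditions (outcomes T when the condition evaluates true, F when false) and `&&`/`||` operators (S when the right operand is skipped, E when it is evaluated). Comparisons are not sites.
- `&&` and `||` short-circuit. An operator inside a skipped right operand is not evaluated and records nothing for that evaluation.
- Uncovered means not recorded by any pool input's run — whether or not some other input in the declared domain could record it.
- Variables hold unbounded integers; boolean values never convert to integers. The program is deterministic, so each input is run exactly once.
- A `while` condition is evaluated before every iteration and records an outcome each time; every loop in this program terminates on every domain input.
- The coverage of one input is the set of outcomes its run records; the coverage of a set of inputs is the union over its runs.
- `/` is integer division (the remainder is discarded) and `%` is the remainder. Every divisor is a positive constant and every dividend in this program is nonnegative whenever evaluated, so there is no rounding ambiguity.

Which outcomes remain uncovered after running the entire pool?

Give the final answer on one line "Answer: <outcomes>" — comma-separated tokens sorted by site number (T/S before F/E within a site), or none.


input #1, d=2, u=6, z=5: events B2->S, B1->F, B4->T, B4->T, B4->F, B5->F, B8->S, B7->F; outcomes B1=F, B2=S, B4=T, B4=F, B5=F, B7=F, B8=S
input #2, d=1, u=5, z=4: events B2->E, B3->S, B1->T, B4->T, B4->T, B4->T, B4->F, B5->F, B8->E, B7->F; outcomes B1=T, B2=E, B3=S, B4=T, B4=F, B5=F, B7=F, B8=E
input #3, d=7, u=5, z=3: events B2->E, B3->S, B1->T, B4->T, B4->T, B4->T, B4->F, B5->F, B8->E, B7->F; outcomes B1=T, B2=E, B3=S, B4=T, B4=F, B5=F, B7=F, B8=E
input #4, d=1, u=4, z=5: events B2->E, B3->E, B1->F, B4->T, B4->T, B4->T, B4->F, B5->F, B8->S, B7->F; outcomes B1=F, B2=E, B3=E, B4=T, B4=F, B5=F, B7=F, B8=S
input #5, d=7, u=5, z=5: events B2->E, B3->S, B1->T, B4->T, B4->T, B4->T, B4->F, B5->F, B8->S, B7->F; outcomes B1=T, B2=E, B3=S, B4=T, B4=F, B5=F, B7=F, B8=S
input #6, d=6, u=4, z=4: events B2->E, B3->E, B1->F, B4->T, B4->T, B4->T, B4->F, B5->F, B8->E, B7->F; outcomes B1=F, B2=E, B3=E, B4=T, B4=F, B5=F, B7=F, B8=E
input #7, d=6, u=5, z=3: events B2->E, B3->S, B1->T, B4->T, B4->T, B4->T, B4->F, B5->F, B8->E, B7->F; outcomes B1=T, B2=E, B3=S, B4=T, B4=F, B5=F, B7=F, B8=E
union over the pool: B1=T, B1=F, B2=S, B2=E, B3=S, B3=E, B4=T, B4=F, B5=F, B7=F, B8=S, B8=E
uncovered (4 of 16): B5=T, B6=T, B6=F, B7=T
Answer: B5=T, B6=T, B6=F, B7=T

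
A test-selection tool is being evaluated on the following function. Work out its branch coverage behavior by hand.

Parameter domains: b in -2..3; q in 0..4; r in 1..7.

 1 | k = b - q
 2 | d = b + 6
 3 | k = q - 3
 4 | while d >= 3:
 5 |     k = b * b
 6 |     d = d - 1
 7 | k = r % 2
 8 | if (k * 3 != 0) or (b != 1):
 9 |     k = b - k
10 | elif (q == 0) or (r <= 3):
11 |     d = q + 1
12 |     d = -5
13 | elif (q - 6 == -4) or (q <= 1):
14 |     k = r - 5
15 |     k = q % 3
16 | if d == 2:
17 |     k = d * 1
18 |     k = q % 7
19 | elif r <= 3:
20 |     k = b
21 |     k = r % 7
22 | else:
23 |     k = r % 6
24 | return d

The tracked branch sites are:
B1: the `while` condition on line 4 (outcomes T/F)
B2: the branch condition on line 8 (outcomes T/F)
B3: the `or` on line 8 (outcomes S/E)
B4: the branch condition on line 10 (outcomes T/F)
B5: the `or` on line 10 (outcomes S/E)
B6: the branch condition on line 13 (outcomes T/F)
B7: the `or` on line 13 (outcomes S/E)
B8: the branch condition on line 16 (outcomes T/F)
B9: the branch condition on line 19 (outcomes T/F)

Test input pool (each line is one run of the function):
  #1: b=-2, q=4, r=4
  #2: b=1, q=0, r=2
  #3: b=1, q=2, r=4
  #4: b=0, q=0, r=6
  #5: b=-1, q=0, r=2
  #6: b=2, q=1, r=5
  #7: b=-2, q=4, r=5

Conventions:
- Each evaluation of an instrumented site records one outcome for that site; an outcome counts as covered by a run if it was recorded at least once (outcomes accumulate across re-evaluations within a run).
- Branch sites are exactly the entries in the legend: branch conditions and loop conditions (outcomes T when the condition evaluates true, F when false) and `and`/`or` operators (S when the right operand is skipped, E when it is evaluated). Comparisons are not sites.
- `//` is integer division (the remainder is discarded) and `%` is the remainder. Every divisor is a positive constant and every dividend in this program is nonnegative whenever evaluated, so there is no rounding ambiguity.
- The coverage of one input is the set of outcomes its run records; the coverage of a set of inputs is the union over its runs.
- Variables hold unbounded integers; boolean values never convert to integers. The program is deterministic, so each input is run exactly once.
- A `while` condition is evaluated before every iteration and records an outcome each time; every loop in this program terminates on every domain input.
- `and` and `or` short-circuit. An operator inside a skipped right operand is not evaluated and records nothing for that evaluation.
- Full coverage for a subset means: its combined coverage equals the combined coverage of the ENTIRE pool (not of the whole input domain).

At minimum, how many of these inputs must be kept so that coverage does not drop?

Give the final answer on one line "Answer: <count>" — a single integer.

#1 (b=-2, q=4, r=4) -> B1->T, B1->T, B1->F, B3->E, B2->T, B8->T; covered: B1=T, B1=F, B2=T, B3=E, B8=T
#2 (b=1, q=0, r=2) -> B1->T, B1->T, B1->T, B1->T, B1->T, B1->F, B3->E, B2->F, B5->S, B4->T, B8->F, B9->T; covered: B1=T, B1=F, B2=F, B3=E, B4=T, B5=S, B8=F, B9=T
#3 (b=1, q=2, r=4) -> B1->T, B1->T, B1->T, B1->T, B1->T, B1->F, B3->E, B2->F, B5->E, B4->F, B7->S, B6->T, B8->T; covered: B1=T, B1=F, B2=F, B3=E, B4=F, B5=E, B6=T, B7=S, B8=T
#4 (b=0, q=0, r=6) -> B1->T, B1->T, B1->T, B1->T, B1->F, B3->E, B2->T, B8->T; covered: B1=T, B1=F, B2=T, B3=E, B8=T
#5 (b=-1, q=0, r=2) -> B1->T, B1->T, B1->T, B1->F, B3->E, B2->T, B8->T; covered: B1=T, B1=F, B2=T, B3=E, B8=T
#6 (b=2, q=1, r=5) -> B1->T, B1->T, B1->T, B1->T, B1->T, B1->T, B1->F, B3->S, B2->T, B8->T; covered: B1=T, B1=F, B2=T, B3=S, B8=T
#7 (b=-2, q=4, r=5) -> B1->T, B1->T, B1->F, B3->S, B2->T, B8->T; covered: B1=T, B1=F, B2=T, B3=S, B8=T
union over all inputs: B1=T, B1=F, B2=T, B2=F, B3=S, B3=E, B4=T, B4=F, B5=S, B5=E, B6=T, B7=S, B8=T, B8=F, B9=T (15 outcomes)
size 1 is not enough: best union over all size-1 subsets is 9/15
size 2 is not enough: best union over all size-2 subsets is 13/15
at size 3, {2, 3, 6} reaches all 15 outcomes; every lexicographically earlier size-3 subset fails

Answer: 3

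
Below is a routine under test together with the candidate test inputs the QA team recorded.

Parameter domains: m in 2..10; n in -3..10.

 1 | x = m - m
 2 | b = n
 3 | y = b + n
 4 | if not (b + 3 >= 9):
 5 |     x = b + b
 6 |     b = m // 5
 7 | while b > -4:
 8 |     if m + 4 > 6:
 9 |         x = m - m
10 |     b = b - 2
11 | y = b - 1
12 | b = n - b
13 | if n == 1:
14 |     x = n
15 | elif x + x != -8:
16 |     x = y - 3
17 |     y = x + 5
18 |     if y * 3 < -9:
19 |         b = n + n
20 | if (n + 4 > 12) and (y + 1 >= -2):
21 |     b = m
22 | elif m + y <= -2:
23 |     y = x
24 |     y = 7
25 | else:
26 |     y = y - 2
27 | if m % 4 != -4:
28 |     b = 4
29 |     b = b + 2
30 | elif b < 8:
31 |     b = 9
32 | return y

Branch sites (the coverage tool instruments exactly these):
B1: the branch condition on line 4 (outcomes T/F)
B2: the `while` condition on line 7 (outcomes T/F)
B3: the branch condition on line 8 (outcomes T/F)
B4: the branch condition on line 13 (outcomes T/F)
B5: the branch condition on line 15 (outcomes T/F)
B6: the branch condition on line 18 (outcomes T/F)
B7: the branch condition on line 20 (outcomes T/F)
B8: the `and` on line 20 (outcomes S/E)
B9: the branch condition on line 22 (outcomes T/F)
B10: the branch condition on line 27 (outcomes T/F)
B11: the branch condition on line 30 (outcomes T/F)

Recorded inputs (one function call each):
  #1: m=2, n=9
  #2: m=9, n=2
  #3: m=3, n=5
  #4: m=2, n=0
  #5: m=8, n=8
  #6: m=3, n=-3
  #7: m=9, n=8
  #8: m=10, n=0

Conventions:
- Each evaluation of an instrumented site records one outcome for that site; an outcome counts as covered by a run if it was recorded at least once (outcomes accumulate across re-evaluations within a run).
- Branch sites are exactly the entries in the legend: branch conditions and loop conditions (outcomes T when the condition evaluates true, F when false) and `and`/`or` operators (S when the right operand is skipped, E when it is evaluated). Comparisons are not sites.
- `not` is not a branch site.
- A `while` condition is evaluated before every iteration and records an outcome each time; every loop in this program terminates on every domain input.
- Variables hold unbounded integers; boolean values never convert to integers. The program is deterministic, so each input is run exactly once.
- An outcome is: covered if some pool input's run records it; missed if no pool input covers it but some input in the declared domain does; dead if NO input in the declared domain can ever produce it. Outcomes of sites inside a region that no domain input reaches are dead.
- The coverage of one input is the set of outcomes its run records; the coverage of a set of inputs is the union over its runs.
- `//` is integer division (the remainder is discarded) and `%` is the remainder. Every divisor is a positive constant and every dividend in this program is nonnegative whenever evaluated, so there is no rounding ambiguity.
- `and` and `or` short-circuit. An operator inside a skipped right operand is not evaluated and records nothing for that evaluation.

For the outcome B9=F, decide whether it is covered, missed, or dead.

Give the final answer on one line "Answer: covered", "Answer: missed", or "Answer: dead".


B9=F is recorded by pool input(s) 2, 3, 4, 5, 6, 7, 8 -> covered
Answer: covered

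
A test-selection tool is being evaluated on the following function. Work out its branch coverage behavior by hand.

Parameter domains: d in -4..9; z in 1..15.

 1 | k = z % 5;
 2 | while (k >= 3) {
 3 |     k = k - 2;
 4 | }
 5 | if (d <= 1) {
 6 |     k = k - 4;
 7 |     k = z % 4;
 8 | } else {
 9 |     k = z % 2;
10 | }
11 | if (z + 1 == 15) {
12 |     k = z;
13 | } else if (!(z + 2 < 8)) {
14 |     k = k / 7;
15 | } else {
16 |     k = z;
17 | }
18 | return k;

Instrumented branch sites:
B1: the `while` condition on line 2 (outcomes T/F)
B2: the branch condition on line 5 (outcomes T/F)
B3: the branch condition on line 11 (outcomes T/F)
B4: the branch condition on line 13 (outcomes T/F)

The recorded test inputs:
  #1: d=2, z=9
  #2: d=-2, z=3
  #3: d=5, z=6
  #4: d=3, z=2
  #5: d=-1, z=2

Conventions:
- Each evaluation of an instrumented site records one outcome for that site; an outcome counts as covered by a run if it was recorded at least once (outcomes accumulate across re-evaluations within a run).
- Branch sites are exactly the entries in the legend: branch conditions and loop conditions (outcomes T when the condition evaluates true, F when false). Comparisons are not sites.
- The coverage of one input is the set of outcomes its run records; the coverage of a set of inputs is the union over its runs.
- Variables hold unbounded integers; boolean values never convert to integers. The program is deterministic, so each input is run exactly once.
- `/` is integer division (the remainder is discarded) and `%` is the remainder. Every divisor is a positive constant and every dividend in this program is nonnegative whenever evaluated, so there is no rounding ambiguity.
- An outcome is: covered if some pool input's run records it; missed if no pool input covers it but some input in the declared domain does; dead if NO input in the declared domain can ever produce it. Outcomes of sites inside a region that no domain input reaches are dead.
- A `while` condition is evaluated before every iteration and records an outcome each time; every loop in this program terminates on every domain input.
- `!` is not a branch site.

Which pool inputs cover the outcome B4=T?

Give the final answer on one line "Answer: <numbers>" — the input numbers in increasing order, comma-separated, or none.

input #1 (d=2, z=9): records B4=T
input #2 (d=-2, z=3): does not record B4=T
input #3 (d=5, z=6): records B4=T
input #4 (d=3, z=2): does not record B4=T
input #5 (d=-1, z=2): does not record B4=T

Answer: 1, 3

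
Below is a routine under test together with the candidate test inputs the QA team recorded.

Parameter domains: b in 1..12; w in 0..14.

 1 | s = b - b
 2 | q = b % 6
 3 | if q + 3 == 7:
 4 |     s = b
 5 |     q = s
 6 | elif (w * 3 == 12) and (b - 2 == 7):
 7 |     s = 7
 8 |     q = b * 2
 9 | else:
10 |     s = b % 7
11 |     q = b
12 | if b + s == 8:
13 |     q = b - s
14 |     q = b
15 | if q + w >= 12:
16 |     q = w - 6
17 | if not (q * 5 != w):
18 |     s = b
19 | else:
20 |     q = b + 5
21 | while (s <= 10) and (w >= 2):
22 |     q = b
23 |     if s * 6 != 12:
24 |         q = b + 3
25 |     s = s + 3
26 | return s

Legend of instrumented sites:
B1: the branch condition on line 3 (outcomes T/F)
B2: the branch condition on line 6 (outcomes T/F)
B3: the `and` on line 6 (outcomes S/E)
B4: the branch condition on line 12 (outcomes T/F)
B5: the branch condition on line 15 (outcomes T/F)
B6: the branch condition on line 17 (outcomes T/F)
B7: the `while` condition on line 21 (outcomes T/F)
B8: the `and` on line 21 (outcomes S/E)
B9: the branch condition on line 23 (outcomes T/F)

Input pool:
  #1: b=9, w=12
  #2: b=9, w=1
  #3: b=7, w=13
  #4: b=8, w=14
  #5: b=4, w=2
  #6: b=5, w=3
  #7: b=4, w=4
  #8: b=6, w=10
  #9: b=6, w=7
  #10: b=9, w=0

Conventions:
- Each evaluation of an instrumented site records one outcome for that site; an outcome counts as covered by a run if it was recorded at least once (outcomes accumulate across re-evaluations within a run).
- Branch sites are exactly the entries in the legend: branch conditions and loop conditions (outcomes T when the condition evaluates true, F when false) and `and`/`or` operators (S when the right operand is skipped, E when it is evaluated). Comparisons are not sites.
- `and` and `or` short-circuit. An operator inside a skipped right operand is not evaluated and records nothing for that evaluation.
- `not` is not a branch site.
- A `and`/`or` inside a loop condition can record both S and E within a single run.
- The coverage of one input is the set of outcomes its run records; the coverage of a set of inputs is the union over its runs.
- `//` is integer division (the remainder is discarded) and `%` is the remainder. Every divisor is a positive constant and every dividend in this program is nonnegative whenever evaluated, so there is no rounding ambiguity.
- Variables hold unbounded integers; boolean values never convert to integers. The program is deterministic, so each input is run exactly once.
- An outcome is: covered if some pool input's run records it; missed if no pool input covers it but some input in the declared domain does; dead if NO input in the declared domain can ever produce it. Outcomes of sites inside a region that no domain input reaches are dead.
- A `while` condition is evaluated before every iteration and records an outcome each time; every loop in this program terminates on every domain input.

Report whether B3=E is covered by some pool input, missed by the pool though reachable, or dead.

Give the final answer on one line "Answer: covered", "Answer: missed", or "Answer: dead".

no pool input records B3=E
but domain input (b=1, w=4) does record it -> reachable, so missed

Answer: missed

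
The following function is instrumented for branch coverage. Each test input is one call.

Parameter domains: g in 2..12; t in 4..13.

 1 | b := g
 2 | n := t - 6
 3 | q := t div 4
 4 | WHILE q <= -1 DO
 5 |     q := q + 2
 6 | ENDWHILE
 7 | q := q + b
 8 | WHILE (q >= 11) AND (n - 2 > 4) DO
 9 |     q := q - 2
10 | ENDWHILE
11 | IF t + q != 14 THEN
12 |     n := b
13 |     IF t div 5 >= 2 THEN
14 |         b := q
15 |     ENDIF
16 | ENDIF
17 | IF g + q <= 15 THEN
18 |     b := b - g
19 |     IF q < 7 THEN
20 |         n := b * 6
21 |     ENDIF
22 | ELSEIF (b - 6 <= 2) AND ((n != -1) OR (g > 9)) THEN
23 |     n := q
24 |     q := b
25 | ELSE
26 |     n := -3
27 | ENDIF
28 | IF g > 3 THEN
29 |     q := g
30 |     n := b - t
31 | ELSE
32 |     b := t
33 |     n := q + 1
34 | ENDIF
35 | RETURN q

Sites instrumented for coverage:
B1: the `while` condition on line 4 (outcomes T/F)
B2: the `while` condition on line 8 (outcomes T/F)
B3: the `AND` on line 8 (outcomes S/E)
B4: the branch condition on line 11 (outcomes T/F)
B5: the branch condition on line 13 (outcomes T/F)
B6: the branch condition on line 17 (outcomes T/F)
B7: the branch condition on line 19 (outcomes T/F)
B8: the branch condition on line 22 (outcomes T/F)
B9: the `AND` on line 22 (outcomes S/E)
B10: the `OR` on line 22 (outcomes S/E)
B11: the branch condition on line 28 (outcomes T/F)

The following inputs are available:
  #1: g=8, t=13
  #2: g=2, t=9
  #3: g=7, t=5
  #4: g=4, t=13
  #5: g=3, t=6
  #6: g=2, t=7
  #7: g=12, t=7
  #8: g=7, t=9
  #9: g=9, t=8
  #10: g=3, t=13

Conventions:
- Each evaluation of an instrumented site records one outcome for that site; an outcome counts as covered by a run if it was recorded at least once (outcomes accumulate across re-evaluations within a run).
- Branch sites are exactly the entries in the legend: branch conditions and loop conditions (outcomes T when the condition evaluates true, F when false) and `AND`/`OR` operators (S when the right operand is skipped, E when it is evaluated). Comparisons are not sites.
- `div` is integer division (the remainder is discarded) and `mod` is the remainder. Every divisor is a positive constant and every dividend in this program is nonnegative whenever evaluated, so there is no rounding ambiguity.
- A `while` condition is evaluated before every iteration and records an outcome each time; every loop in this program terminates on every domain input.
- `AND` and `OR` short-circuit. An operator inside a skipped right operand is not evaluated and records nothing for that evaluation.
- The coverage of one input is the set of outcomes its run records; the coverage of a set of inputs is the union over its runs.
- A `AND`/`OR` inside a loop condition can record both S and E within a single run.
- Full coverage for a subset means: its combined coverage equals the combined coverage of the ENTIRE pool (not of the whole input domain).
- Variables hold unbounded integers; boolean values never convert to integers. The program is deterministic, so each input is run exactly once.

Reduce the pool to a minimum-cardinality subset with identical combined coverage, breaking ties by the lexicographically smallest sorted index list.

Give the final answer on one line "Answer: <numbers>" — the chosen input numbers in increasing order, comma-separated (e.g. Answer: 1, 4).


test 1 (g=8, t=13) hits B1=F, B2=T, B2=F, B3=S, B3=E, B4=T, B5=T, B6=F, B8=F, B9=S, B11=T
test 2 (g=2, t=9) hits B1=F, B2=F, B3=S, B4=T, B5=F, B6=T, B7=T, B11=F
test 3 (g=7, t=5) hits B1=F, B2=F, B3=S, B4=T, B5=F, B6=T, B7=F, B11=T
test 4 (g=4, t=13) hits B1=F, B2=F, B3=S, B4=T, B5=T, B6=T, B7=F, B11=T
test 5 (g=3, t=6) hits B1=F, B2=F, B3=S, B4=T, B5=F, B6=T, B7=T, B11=F
test 6 (g=2, t=7) hits B1=F, B2=F, B3=S, B4=T, B5=F, B6=T, B7=T, B11=F
test 7 (g=12, t=7) hits B1=F, B2=F, B3=E, B4=T, B5=F, B6=F, B8=F, B9=S, B11=T
test 8 (g=7, t=9) hits B1=F, B2=F, B3=S, B4=T, B5=F, B6=F, B8=T, B9=E, B10=S, B11=T
test 9 (g=9, t=8) hits B1=F, B2=F, B3=E, B4=T, B5=F, B6=F, B8=F, B9=S, B11=T
test 10 (g=3, t=13) hits B1=F, B2=F, B3=S, B4=T, B5=T, B6=T, B7=T, B11=F
pool-wide coverage (19 outcomes): B1=F, B2=T, B2=F, B3=S, B3=E, B4=T, B5=T, B5=F, B6=T, B6=F, B7=T, B7=F, B8=T, B8=F, B9=S, B9=E, B10=S, B11=T, B11=F
checked all size-1 subsets: none covers 19 outcomes (max 11/19)
checked all size-2 subsets: none covers 19 outcomes (max 15/19)
checked all size-3 subsets: none covers 19 outcomes (max 18/19)
the canonical winner is {1, 2, 3, 8}: size 4, full 19-outcome coverage, earliest index list among size-4 covers
Answer: 1, 2, 3, 8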